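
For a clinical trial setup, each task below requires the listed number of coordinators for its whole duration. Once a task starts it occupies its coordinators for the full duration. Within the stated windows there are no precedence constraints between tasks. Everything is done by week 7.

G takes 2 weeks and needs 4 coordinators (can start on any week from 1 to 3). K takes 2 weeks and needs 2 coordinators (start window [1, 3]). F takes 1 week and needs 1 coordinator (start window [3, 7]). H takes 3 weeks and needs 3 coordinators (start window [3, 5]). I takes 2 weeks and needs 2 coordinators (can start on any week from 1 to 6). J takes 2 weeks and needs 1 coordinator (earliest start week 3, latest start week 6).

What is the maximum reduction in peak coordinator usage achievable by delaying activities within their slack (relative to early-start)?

4

Early-start peak: w1:8  w2:8  w3:5  w4:4  w5:3  w6:0  w7:0 ⇒ 8.
Leveled (G@1, K@3, F@5, H@5, I@3, J@6): w1:4  w2:4  w3:4  w4:4  w5:4  w6:4  w7:4 ⇒ 4.
Reduction 8 − 4 = 4.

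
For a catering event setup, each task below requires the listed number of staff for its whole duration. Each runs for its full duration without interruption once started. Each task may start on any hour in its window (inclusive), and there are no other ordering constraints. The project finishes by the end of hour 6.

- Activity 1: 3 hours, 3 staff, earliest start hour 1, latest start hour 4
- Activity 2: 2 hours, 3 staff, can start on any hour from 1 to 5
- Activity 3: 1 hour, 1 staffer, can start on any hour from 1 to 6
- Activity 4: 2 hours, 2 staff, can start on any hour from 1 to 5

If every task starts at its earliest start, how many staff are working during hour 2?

8

At early start, hour 2 has: Activity 1, Activity 2, Activity 4.
Demand: 3 + 3 + 2 = 8.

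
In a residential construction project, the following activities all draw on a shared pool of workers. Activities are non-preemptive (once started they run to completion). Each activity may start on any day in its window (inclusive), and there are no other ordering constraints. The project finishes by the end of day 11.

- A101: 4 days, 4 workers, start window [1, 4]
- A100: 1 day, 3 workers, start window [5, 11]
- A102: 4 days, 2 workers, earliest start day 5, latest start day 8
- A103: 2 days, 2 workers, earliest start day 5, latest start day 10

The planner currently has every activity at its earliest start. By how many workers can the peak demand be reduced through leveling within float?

Early-start peak: d1:4  d2:4  d3:4  d4:4  d5:7  d6:4  d7:2  d8:2  d9:0  d10:0  d11:0 ⇒ 7.
Leveled (A101@1, A100@5, A102@6, A103@6): d1:4  d2:4  d3:4  d4:4  d5:3  d6:4  d7:4  d8:2  d9:2  d10:0  d11:0 ⇒ 4.
Reduction 7 − 4 = 3.

3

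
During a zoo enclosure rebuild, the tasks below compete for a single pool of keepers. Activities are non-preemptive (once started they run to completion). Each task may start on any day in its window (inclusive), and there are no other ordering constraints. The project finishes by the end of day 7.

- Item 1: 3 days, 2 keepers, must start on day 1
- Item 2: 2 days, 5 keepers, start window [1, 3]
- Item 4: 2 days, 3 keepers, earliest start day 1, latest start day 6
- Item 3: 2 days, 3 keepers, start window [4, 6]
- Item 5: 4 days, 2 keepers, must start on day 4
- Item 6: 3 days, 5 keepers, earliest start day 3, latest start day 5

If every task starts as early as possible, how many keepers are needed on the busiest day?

Early-start schedule: Item 1@1, Item 2@1, Item 4@1, Item 3@4, Item 5@4, Item 6@3.
Load per day: day 1: 10, day 2: 10, day 3: 7, day 4: 10, day 5: 10, day 6: 2, day 7: 2.
Peak is 10.

10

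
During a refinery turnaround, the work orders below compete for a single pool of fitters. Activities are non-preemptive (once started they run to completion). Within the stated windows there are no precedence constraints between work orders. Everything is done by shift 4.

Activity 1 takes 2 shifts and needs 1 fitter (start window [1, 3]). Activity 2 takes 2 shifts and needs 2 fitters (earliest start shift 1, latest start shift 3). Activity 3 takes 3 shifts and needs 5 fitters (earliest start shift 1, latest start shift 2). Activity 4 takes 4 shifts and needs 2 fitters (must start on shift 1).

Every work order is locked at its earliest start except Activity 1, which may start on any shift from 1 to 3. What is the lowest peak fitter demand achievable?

Activity 1@1: s1:10  s2:10  s3:7  s4:2 → peak 10
Activity 1@2: s1:9  s2:10  s3:8  s4:2 → peak 10
Activity 1@3: s1:9  s2:9  s3:8  s4:3 → peak 9
Best is Activity 1@3, peak 9.

9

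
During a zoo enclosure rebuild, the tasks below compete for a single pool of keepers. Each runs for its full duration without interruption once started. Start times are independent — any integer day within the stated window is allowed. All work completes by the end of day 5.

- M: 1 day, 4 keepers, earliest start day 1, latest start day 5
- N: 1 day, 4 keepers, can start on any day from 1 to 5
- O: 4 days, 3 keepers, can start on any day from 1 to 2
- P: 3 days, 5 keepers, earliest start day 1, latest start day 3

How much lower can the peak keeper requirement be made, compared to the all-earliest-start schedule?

8

Early-start peak: d1:16  d2:8  d3:8  d4:3  d5:0 ⇒ 16.
Leveled (M@1, N@1, O@2, P@2): d1:8  d2:8  d3:8  d4:8  d5:3 ⇒ 8.
Reduction 16 − 8 = 8.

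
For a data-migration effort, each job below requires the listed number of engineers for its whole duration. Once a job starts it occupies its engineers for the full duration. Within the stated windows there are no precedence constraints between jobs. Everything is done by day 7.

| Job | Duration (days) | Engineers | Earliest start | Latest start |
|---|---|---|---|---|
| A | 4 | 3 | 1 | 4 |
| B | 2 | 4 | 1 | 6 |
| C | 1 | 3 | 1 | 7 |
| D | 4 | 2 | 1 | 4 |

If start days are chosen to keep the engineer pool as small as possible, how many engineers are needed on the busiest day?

5

Early-start (A@1, B@1, C@1, D@1) gives peak 12: d1:12  d2:9  d3:5  d4:5  d5:0  d6:0  d7:0.
Shift B→5, C→7.
Schedule A@1, B@5, C@7, D@1: d1:5  d2:5  d3:5  d4:5  d5:4  d6:4  d7:3 — peak 5.
Total engineer-days = 31 over 7 days ⇒ peak ≥ ⌈31/7⌉ = 5, so 5 is optimal.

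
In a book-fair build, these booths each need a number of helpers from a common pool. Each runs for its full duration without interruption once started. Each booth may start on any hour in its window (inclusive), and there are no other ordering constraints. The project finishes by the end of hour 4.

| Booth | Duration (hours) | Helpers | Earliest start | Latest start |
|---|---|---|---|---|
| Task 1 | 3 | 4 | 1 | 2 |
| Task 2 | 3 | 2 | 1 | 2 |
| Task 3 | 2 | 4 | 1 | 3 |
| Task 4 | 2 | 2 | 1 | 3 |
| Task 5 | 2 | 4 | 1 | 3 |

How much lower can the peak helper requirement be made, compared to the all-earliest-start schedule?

Early-start peak: h1:16  h2:16  h3:6  h4:0 ⇒ 16.
Leveled (Task 1@1, Task 2@1, Task 3@1, Task 4@1, Task 5@3): h1:12  h2:12  h3:10  h4:4 ⇒ 12.
Reduction 16 − 12 = 4.

4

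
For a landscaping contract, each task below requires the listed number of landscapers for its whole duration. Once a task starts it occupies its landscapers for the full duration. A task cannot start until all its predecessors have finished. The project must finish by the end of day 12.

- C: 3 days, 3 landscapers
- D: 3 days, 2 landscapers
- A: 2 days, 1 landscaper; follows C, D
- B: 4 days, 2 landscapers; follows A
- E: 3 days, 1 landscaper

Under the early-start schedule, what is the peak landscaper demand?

Early-start schedule: C@1, D@1, A@4, B@6, E@1.
Load per day: day 1: 6, day 2: 6, day 3: 6, day 4: 1, day 5: 1, day 6: 2, day 7: 2, day 8: 2, day 9: 2, day 10: 0, day 11: 0, day 12: 0.
Peak is 6.

6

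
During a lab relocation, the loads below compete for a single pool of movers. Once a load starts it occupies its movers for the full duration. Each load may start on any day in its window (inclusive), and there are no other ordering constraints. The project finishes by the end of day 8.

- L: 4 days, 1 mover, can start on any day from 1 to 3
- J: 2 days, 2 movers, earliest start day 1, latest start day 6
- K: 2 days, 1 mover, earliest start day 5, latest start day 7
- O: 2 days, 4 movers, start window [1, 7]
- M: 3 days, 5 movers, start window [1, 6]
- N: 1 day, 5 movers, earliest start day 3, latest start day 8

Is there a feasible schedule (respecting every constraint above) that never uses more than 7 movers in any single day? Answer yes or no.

yes

Schedule L@1, J@1, K@5, O@3, M@5, N@8: d1:3  d2:3  d3:5  d4:5  d5:6  d6:6  d7:5  d8:5 — peak 6 ≤ 7.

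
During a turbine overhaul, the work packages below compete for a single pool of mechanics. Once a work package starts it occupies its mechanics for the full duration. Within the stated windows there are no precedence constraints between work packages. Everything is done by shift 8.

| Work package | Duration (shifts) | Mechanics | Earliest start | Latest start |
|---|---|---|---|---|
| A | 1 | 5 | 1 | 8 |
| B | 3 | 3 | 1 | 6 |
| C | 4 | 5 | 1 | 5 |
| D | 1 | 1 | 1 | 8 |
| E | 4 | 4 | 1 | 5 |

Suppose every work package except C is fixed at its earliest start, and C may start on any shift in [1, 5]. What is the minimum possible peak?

C@1: s1:18  s2:12  s3:12  s4:9  s5:0  s6:0  s7:0  s8:0 → peak 18
C@2: s1:13  s2:12  s3:12  s4:9  s5:5  s6:0  s7:0  s8:0 → peak 13
C@3: s1:13  s2:7  s3:12  s4:9  s5:5  s6:5  s7:0  s8:0 → peak 13
C@4: s1:13  s2:7  s3:7  s4:9  s5:5  s6:5  s7:5  s8:0 → peak 13
C@5: s1:13  s2:7  s3:7  s4:4  s5:5  s6:5  s7:5  s8:5 → peak 13
Best is C@2, peak 13.

13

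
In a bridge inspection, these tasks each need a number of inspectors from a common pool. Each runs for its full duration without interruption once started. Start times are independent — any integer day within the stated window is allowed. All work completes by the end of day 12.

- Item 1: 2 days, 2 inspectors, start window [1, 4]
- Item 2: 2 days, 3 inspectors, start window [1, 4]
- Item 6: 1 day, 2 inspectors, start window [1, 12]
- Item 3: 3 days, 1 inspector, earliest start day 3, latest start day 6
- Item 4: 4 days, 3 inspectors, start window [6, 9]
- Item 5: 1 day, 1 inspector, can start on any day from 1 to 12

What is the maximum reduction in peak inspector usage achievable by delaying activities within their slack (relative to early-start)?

5

Early-start peak: d1:8  d2:5  d3:1  d4:1  d5:1  d6:3  d7:3  d8:3  d9:3  d10:0  d11:0  d12:0 ⇒ 8.
Leveled (Item 1@1, Item 2@3, Item 6@5, Item 3@5, Item 4@8, Item 5@1): d1:3  d2:2  d3:3  d4:3  d5:3  d6:1  d7:1  d8:3  d9:3  d10:3  d11:3  d12:0 ⇒ 3.
Reduction 8 − 3 = 5.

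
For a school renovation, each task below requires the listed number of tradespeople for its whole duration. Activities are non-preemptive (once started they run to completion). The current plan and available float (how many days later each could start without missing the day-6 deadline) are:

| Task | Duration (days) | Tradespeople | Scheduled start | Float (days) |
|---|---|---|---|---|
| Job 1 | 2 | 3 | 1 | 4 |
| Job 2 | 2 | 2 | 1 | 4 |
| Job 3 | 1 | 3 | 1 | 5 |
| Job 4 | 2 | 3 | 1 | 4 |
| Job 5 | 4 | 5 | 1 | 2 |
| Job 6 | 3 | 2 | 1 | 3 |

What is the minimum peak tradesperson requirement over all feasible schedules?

8

Early-start (Job 1@1, Job 2@1, Job 3@1, Job 4@1, Job 5@1, Job 6@1) gives peak 18: d1:18  d2:15  d3:7  d4:5  d5:0  d6:0.
Shift Job 4→2, Job 5→3, Job 6→4.
Schedule Job 1@1, Job 2@1, Job 3@1, Job 4@2, Job 5@3, Job 6@4: d1:8  d2:8  d3:8  d4:7  d5:7  d6:7 — peak 8.
Total tradesperson-days = 45 over 6 days ⇒ peak ≥ ⌈45/6⌉ = 8, so 8 is optimal.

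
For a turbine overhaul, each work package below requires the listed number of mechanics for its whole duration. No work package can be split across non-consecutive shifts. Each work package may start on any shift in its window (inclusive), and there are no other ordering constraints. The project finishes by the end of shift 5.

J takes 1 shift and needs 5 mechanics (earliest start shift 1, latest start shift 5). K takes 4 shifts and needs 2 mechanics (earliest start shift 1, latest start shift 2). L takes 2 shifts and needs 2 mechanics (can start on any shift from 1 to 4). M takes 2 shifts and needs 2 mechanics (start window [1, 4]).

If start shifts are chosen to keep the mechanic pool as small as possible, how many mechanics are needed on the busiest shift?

5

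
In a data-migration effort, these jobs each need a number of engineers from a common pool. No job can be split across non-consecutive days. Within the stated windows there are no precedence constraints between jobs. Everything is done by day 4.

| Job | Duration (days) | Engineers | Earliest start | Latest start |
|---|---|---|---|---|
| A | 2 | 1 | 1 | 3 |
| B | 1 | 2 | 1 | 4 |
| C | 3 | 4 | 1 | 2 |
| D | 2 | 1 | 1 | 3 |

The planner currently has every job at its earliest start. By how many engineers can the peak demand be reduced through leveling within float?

3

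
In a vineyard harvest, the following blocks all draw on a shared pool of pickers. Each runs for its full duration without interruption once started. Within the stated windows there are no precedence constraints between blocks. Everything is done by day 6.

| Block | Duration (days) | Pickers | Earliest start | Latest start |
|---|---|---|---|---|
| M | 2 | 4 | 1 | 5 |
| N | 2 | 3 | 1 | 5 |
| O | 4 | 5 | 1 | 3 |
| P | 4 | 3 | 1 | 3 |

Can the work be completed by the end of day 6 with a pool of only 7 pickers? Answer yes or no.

no

Total picker-days = 46; over 6 days the average is 46/6 > 7, so some day must exceed 7.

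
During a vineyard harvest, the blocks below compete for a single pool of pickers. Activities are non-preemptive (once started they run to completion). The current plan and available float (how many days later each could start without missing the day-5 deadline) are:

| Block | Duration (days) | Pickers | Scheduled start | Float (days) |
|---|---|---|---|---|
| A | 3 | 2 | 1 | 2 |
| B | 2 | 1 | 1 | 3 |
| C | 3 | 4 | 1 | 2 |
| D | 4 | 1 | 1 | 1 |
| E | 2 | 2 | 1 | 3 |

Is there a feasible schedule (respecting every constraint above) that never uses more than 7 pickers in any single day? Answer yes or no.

Schedule A@1, B@1, C@3, D@1, E@1: d1:6  d2:6  d3:7  d4:5  d5:4 — peak 7 ≤ 7.

yes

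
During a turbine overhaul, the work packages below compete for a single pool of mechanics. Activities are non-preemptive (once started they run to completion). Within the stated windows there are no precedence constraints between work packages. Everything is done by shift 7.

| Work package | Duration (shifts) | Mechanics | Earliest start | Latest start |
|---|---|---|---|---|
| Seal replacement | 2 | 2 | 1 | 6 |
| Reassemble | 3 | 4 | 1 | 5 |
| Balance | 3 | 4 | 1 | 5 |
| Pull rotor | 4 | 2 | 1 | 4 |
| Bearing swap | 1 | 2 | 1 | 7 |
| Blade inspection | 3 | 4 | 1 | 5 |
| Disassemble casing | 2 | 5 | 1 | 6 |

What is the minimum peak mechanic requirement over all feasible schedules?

10

Early-start (Seal replacement@1, Reassemble@1, Balance@1, Pull rotor@1, Bearing swap@1, Blade inspection@1, Disassemble casing@1) gives peak 23: s1:23  s2:21  s3:14  s4:2  s5:0  s6:0  s7:0.
Shift Balance→3, Blade inspection→4, Disassemble casing→6.
Schedule Seal replacement@1, Reassemble@1, Balance@3, Pull rotor@1, Bearing swap@1, Blade inspection@4, Disassemble casing@6: s1:10  s2:8  s3:10  s4:10  s5:8  s6:9  s7:5 — peak 10.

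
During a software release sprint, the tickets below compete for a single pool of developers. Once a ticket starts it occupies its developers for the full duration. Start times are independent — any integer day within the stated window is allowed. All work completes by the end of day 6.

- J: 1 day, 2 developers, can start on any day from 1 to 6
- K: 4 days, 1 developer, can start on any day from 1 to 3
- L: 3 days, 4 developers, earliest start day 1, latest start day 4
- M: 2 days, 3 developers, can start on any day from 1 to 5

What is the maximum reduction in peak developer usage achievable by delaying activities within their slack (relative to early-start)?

Early-start peak: d1:10  d2:8  d3:5  d4:1  d5:0  d6:0 ⇒ 10.
Leveled (J@1, K@1, L@2, M@5): d1:3  d2:5  d3:5  d4:5  d5:3  d6:3 ⇒ 5.
Reduction 10 − 5 = 5.

5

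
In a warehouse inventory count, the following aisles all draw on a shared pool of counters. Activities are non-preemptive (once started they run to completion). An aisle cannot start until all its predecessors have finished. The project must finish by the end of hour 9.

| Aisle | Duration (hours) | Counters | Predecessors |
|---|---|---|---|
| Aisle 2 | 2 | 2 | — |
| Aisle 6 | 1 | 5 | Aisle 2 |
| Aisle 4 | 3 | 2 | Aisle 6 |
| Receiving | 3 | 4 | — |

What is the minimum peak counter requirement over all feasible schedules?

5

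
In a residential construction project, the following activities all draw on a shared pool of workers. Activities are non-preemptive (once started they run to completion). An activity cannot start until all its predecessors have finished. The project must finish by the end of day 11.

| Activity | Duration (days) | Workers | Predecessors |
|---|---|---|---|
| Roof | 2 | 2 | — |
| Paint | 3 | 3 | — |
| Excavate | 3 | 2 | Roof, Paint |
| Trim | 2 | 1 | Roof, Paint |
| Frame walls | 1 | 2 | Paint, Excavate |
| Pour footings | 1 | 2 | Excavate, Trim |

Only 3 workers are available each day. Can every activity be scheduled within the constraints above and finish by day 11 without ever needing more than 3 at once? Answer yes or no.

Schedule Roof@1, Paint@3, Excavate@6, Trim@6, Frame walls@9, Pour footings@10: d1:2  d2:2  d3:3  d4:3  d5:3  d6:3  d7:3  d8:2  d9:2  d10:2  d11:0 — peak 3 ≤ 3.

yes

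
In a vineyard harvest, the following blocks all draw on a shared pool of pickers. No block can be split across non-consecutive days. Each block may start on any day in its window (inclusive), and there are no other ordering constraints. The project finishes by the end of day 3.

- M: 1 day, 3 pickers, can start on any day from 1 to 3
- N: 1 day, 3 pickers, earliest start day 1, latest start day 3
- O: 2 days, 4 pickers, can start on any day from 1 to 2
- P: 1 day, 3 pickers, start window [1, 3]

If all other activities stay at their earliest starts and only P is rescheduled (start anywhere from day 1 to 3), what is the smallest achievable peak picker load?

10

P@1: d1:13  d2:4  d3:0 → peak 13
P@2: d1:10  d2:7  d3:0 → peak 10
P@3: d1:10  d2:4  d3:3 → peak 10
Best is P@2, peak 10.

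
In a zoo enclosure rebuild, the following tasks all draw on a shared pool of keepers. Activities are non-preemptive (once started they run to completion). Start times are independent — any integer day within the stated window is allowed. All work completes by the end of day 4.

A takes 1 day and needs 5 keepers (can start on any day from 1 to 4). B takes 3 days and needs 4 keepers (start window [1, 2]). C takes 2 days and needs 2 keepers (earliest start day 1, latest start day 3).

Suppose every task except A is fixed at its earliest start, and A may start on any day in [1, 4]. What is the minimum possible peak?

6

A@1: d1:11  d2:6  d3:4  d4:0 → peak 11
A@2: d1:6  d2:11  d3:4  d4:0 → peak 11
A@3: d1:6  d2:6  d3:9  d4:0 → peak 9
A@4: d1:6  d2:6  d3:4  d4:5 → peak 6
Best is A@4, peak 6.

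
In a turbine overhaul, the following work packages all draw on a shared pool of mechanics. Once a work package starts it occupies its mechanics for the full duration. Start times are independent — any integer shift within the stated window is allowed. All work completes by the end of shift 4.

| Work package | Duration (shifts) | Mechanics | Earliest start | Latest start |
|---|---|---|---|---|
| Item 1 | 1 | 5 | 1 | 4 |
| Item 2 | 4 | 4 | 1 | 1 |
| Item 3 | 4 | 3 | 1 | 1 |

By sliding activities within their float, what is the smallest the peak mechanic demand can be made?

Schedule Item 1@1, Item 2@1, Item 3@1: s1:12  s2:7  s3:7  s4:7 — peak 12.
No arrangement of the 4 feasible schedules does better.

12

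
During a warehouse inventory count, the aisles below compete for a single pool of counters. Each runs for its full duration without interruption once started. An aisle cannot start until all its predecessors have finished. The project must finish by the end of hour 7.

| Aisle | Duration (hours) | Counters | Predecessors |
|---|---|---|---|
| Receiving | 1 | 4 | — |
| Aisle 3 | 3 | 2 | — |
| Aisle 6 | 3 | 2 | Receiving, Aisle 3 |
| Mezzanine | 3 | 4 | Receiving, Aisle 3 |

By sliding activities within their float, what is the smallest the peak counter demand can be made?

6

Schedule Receiving@1, Aisle 3@1, Aisle 6@4, Mezzanine@4: h1:6  h2:2  h3:2  h4:6  h5:6  h6:6  h7:0 — peak 6.
No arrangement of the 17 feasible schedules does better.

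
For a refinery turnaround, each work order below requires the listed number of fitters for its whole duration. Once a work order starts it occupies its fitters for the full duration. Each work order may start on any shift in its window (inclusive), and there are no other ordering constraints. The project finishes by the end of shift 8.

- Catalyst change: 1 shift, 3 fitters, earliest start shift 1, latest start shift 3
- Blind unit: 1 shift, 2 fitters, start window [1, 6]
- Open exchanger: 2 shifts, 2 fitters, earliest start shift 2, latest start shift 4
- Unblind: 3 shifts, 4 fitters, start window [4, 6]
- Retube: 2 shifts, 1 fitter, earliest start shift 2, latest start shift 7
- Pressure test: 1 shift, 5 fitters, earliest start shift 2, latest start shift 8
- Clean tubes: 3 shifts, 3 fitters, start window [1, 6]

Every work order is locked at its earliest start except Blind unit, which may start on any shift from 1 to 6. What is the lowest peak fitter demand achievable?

Blind unit@1: s1:8  s2:11  s3:6  s4:4  s5:4  s6:4  s7:0  s8:0 → peak 11
Blind unit@2: s1:6  s2:13  s3:6  s4:4  s5:4  s6:4  s7:0  s8:0 → peak 13
Blind unit@3: s1:6  s2:11  s3:8  s4:4  s5:4  s6:4  s7:0  s8:0 → peak 11
Blind unit@4: s1:6  s2:11  s3:6  s4:6  s5:4  s6:4  s7:0  s8:0 → peak 11
Blind unit@5: s1:6  s2:11  s3:6  s4:4  s5:6  s6:4  s7:0  s8:0 → peak 11
Blind unit@6: s1:6  s2:11  s3:6  s4:4  s5:4  s6:6  s7:0  s8:0 → peak 11
Best is Blind unit@1, peak 11.

11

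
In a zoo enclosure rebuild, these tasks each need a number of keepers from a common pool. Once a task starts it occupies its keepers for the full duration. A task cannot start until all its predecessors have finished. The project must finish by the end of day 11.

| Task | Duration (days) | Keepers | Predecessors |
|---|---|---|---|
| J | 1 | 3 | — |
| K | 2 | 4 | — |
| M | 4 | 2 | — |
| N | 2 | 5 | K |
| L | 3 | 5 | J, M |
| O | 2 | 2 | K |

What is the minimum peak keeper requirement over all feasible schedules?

Early-start (J@1, K@1, M@1, N@3, L@5, O@3) gives peak 9: d1:9  d2:6  d3:9  d4:9  d5:5  d6:5  d7:5  d8:0  d9:0  d10:0  d11:0.
Shift J→3, M→3, N→7, L→9, O→4.
Schedule J@3, K@1, M@3, N@7, L@9, O@4: d1:4  d2:4  d3:5  d4:4  d5:4  d6:2  d7:5  d8:5  d9:5  d10:5  d11:5 — peak 5.
Total keeper-days = 48 over 11 days ⇒ peak ≥ ⌈48/11⌉ = 5, so 5 is optimal.

5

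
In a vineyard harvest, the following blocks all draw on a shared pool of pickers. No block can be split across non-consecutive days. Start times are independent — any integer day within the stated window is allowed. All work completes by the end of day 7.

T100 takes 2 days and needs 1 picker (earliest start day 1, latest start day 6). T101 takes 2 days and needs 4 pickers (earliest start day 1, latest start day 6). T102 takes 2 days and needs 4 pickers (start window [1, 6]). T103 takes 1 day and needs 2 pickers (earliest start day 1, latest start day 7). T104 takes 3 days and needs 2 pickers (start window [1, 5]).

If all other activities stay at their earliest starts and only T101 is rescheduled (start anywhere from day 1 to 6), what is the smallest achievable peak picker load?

T101@1: d1:13  d2:11  d3:2  d4:0  d5:0  d6:0  d7:0 → peak 13
T101@2: d1:9  d2:11  d3:6  d4:0  d5:0  d6:0  d7:0 → peak 11
T101@3: d1:9  d2:7  d3:6  d4:4  d5:0  d6:0  d7:0 → peak 9
T101@4: d1:9  d2:7  d3:2  d4:4  d5:4  d6:0  d7:0 → peak 9
T101@5: d1:9  d2:7  d3:2  d4:0  d5:4  d6:4  d7:0 → peak 9
T101@6: d1:9  d2:7  d3:2  d4:0  d5:0  d6:4  d7:4 → peak 9
Best is T101@3, peak 9.

9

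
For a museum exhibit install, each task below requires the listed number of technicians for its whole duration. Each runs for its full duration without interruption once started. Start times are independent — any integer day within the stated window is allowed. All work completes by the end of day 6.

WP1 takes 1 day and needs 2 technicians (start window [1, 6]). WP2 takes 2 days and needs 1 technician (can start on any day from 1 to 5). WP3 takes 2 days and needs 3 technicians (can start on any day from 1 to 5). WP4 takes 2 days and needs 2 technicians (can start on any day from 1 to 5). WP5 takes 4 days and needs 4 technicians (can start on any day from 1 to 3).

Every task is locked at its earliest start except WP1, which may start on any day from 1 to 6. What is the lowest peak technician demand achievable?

10

WP1@1: d1:12  d2:10  d3:4  d4:4  d5:0  d6:0 → peak 12
WP1@2: d1:10  d2:12  d3:4  d4:4  d5:0  d6:0 → peak 12
WP1@3: d1:10  d2:10  d3:6  d4:4  d5:0  d6:0 → peak 10
WP1@4: d1:10  d2:10  d3:4  d4:6  d5:0  d6:0 → peak 10
WP1@5: d1:10  d2:10  d3:4  d4:4  d5:2  d6:0 → peak 10
WP1@6: d1:10  d2:10  d3:4  d4:4  d5:0  d6:2 → peak 10
Best is WP1@3, peak 10.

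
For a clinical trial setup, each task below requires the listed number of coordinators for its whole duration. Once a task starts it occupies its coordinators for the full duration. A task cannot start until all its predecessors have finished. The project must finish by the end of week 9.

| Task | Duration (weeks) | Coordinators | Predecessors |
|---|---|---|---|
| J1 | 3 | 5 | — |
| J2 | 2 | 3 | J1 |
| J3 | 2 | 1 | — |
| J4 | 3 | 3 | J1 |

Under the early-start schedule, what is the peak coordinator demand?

6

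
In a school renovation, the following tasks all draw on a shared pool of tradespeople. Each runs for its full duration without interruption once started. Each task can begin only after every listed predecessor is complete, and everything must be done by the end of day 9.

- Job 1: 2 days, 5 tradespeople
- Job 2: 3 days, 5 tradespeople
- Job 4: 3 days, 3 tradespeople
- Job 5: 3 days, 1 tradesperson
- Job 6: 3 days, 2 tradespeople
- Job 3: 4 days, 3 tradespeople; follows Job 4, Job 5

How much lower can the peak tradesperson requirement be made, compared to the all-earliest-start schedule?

Early-start peak: d1:16  d2:16  d3:11  d4:3  d5:3  d6:3  d7:3  d8:0  d9:0 ⇒ 16.
Leveled (Job 1@1, Job 2@4, Job 4@1, Job 5@3, Job 6@3, Job 3@6): d1:8  d2:8  d3:6  d4:8  d5:8  d6:8  d7:3  d8:3  d9:3 ⇒ 8.
Reduction 16 − 8 = 8.

8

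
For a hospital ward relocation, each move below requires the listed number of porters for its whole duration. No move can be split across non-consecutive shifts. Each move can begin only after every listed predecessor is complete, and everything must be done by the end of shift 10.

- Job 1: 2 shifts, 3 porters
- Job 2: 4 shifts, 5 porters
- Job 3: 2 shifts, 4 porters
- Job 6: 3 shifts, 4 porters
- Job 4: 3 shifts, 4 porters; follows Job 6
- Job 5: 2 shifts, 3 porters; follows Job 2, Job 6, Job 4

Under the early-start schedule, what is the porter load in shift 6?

At early start, shift 6 has: Job 4.
Demand: 4 = 4.

4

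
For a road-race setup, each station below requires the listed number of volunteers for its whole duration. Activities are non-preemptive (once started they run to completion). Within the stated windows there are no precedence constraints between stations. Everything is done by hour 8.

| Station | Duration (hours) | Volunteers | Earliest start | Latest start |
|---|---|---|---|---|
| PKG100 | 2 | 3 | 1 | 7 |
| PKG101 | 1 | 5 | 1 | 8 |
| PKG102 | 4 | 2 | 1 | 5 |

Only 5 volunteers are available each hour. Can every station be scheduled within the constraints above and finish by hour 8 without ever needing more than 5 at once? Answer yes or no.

Schedule PKG100@1, PKG101@3, PKG102@4: h1:3  h2:3  h3:5  h4:2  h5:2  h6:2  h7:2  h8:0 — peak 5 ≤ 5.

yes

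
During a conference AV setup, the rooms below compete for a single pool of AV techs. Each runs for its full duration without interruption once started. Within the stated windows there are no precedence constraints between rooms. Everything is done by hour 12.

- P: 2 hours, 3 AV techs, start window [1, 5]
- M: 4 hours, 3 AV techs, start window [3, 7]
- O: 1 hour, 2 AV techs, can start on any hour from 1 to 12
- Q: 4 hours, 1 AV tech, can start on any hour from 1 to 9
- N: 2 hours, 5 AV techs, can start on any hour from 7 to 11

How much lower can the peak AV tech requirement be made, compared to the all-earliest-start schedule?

Early-start peak: h1:6  h2:4  h3:4  h4:4  h5:3  h6:3  h7:5  h8:5  h9:0  h10:0  h11:0  h12:0 ⇒ 6.
Leveled (P@1, M@3, O@1, Q@2, N@7): h1:5  h2:4  h3:4  h4:4  h5:4  h6:3  h7:5  h8:5  h9:0  h10:0  h11:0  h12:0 ⇒ 5.
Reduction 6 − 5 = 1.

1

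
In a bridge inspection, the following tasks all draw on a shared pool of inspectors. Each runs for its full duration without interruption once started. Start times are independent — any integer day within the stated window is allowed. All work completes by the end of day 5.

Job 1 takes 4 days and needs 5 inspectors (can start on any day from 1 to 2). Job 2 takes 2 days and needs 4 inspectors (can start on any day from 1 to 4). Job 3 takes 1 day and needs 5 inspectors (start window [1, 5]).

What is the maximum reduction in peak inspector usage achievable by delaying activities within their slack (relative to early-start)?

Early-start peak: d1:14  d2:9  d3:5  d4:5  d5:0 ⇒ 14.
Leveled (Job 1@1, Job 2@1, Job 3@5): d1:9  d2:9  d3:5  d4:5  d5:5 ⇒ 9.
Reduction 14 − 9 = 5.

5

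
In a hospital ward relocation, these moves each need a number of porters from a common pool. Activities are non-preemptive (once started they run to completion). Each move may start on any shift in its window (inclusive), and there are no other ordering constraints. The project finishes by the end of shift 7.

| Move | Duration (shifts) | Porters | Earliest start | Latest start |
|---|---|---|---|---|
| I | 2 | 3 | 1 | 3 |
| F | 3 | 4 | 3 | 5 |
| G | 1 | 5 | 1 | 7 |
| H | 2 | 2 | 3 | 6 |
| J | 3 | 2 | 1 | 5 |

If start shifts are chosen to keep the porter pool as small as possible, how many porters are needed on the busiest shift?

Early-start (I@1, F@3, G@1, H@3, J@1) gives peak 10: s1:10  s2:5  s3:8  s4:6  s5:4  s6:0  s7:0.
Shift G→6, H→4.
Schedule I@1, F@3, G@6, H@4, J@1: s1:5  s2:5  s3:6  s4:6  s5:6  s6:5  s7:0 — peak 6.

6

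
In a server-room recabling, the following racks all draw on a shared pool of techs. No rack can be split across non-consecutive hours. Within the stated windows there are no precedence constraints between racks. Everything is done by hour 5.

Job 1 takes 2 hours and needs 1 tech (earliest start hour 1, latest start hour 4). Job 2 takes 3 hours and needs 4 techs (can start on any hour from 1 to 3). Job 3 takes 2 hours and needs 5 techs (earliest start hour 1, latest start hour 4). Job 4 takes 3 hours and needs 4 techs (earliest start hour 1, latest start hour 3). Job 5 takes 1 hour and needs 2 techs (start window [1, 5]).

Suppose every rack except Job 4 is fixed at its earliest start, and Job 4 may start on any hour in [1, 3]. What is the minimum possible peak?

12

Job 4@1: h1:16  h2:14  h3:8  h4:0  h5:0 → peak 16
Job 4@2: h1:12  h2:14  h3:8  h4:4  h5:0 → peak 14
Job 4@3: h1:12  h2:10  h3:8  h4:4  h5:4 → peak 12
Best is Job 4@3, peak 12.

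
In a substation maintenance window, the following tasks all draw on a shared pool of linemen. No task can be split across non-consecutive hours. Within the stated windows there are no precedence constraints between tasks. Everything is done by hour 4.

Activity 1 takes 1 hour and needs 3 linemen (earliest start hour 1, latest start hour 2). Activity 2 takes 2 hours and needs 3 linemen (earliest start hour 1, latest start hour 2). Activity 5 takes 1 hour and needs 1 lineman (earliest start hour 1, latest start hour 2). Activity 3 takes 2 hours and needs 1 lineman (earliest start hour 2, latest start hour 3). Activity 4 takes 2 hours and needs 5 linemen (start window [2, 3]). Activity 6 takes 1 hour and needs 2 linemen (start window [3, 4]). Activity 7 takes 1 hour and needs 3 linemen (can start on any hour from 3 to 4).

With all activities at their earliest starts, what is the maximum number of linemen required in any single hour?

Early-start schedule: Activity 1@1, Activity 2@1, Activity 5@1, Activity 3@2, Activity 4@2, Activity 6@3, Activity 7@3.
Load per hour: hour 1: 7, hour 2: 9, hour 3: 11, hour 4: 0.
Peak is 11.

11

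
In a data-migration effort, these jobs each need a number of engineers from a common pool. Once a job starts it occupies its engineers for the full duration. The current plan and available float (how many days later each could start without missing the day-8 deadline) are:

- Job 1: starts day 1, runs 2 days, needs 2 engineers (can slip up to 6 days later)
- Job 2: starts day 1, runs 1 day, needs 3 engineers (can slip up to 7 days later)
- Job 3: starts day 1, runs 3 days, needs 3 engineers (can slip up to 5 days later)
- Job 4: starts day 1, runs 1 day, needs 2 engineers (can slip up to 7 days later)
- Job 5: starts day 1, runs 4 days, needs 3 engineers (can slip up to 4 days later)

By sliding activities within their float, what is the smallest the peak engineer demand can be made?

5

Early-start (Job 1@1, Job 2@1, Job 3@1, Job 4@1, Job 5@1) gives peak 13: d1:13  d2:8  d3:6  d4:3  d5:0  d6:0  d7:0  d8:0.
Shift Job 3→2, Job 4→3, Job 5→5.
Schedule Job 1@1, Job 2@1, Job 3@2, Job 4@3, Job 5@5: d1:5  d2:5  d3:5  d4:3  d5:3  d6:3  d7:3  d8:3 — peak 5.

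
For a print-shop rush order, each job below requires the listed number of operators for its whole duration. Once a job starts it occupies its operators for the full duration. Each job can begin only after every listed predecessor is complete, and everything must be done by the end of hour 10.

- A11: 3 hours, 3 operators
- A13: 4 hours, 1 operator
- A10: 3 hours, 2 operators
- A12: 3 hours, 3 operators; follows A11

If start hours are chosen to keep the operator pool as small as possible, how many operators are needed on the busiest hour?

Early-start (A11@1, A13@1, A10@1, A12@4) gives peak 6: h1:6  h2:6  h3:6  h4:4  h5:3  h6:3  h7:0  h8:0  h9:0  h10:0.
Shift A13→4, A10→4, A12→8.
Schedule A11@1, A13@4, A10@4, A12@8: h1:3  h2:3  h3:3  h4:3  h5:3  h6:3  h7:1  h8:3  h9:3  h10:3 — peak 3.
Total operator-hours = 28 over 10 hours ⇒ peak ≥ ⌈28/10⌉ = 3, so 3 is optimal.

3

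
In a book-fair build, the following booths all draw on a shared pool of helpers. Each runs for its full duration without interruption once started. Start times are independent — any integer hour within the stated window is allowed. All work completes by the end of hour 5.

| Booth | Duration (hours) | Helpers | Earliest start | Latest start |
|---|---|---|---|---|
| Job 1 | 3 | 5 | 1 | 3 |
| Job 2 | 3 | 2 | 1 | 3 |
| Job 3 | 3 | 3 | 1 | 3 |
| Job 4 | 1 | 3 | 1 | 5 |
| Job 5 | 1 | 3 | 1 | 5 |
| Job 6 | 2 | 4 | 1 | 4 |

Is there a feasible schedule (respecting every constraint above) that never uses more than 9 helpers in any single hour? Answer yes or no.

no

The minimum achievable peak is 10; 9 < 10, so no feasible schedule stays within the cap.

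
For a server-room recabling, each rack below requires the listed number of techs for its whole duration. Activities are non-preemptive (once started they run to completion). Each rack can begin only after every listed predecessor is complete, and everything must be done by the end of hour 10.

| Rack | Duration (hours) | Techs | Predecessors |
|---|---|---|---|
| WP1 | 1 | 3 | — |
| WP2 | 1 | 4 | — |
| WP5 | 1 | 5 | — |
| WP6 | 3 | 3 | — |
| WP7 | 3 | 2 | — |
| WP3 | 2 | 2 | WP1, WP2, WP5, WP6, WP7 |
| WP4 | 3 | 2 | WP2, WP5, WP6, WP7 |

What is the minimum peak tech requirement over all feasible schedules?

Early-start (WP1@1, WP2@1, WP5@1, WP6@1, WP7@1, WP3@4, WP4@4) gives peak 17: h1:17  h2:5  h3:5  h4:4  h5:4  h6:2  h7:0  h8:0  h9:0  h10:0.
Shift WP2→2, WP5→3, WP6→4, WP7→4, WP3→7, WP4→7.
Schedule WP1@1, WP2@2, WP5@3, WP6@4, WP7@4, WP3@7, WP4@7: h1:3  h2:4  h3:5  h4:5  h5:5  h6:5  h7:4  h8:4  h9:2  h10:0 — peak 5.

5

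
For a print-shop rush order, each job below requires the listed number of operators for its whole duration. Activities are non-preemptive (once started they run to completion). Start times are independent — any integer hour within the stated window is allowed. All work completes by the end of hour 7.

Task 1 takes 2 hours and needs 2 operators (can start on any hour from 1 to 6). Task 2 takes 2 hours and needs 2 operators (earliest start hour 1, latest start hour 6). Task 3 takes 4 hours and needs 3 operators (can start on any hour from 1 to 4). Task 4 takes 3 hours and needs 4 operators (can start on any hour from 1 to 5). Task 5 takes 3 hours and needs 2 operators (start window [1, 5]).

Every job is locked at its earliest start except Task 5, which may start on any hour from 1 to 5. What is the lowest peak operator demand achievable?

Task 5@1: h1:13  h2:13  h3:9  h4:3  h5:0  h6:0  h7:0 → peak 13
Task 5@2: h1:11  h2:13  h3:9  h4:5  h5:0  h6:0  h7:0 → peak 13
Task 5@3: h1:11  h2:11  h3:9  h4:5  h5:2  h6:0  h7:0 → peak 11
Task 5@4: h1:11  h2:11  h3:7  h4:5  h5:2  h6:2  h7:0 → peak 11
Task 5@5: h1:11  h2:11  h3:7  h4:3  h5:2  h6:2  h7:2 → peak 11
Best is Task 5@3, peak 11.

11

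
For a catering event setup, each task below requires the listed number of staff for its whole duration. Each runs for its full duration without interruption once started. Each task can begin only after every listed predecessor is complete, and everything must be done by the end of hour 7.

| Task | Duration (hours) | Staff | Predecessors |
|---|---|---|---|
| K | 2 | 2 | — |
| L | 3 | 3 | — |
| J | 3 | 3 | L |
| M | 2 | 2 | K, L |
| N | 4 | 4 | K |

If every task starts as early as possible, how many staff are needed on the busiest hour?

Early-start schedule: K@1, L@1, J@4, M@4, N@3.
Load per hour: hour 1: 5, hour 2: 5, hour 3: 7, hour 4: 9, hour 5: 9, hour 6: 7, hour 7: 0.
Peak is 9.

9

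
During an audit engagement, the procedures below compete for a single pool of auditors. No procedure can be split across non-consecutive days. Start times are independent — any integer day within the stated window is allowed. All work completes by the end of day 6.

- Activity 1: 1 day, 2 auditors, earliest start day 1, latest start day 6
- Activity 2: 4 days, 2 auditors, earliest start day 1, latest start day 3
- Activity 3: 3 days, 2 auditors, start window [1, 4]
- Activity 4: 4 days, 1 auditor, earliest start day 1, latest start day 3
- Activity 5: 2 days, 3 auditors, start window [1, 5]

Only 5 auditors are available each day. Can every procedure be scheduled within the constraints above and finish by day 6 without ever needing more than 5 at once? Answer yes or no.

Schedule Activity 1@1, Activity 2@1, Activity 3@2, Activity 4@1, Activity 5@5: d1:5  d2:5  d3:5  d4:5  d5:3  d6:3 — peak 5 ≤ 5.

yes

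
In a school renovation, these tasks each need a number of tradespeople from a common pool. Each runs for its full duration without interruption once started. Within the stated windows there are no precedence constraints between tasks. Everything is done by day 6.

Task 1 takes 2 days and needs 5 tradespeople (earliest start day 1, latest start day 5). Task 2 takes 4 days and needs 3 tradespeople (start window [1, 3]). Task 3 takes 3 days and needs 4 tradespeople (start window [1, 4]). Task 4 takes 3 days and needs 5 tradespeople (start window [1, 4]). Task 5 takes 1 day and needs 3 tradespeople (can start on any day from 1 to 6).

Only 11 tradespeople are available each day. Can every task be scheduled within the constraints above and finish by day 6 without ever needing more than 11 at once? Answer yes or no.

Schedule Task 1@1, Task 2@3, Task 3@1, Task 4@4, Task 5@3: d1:9  d2:9  d3:10  d4:8  d5:8  d6:8 — peak 10 ≤ 11.

yes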